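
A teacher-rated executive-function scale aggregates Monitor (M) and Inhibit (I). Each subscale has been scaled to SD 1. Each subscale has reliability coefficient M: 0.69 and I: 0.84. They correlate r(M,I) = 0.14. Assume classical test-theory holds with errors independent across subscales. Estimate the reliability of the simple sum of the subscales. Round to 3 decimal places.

Var(M+I) = 2 + 2·[0.14] = 2 + 0.28 = 2.28.
Under uncorrelated errors the observed covariances equal the true-score covariances, so only the own-variance terms attenuate.
True-score variance = [0.69 + 0.84] + 0.28 = 1.53 + 0.28 = 1.81.
Reliability = 1.81 / 2.28 = 0.794.

0.794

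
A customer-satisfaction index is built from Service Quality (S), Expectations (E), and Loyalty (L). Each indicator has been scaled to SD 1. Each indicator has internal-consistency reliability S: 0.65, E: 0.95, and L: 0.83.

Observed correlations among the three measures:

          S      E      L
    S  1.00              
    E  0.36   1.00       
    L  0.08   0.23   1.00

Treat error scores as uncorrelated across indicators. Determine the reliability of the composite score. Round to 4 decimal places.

0.8687

Var(S+E+L) = 3 + 2·[0.36 + 0.08 + 0.23] = 3 + 1.34 = 4.34.
Under uncorrelated errors the observed covariances equal the true-score covariances, so only the own-variance terms attenuate.
True-score variance = [0.65 + 0.95 + 0.83] + 1.34 = 2.43 + 1.34 = 3.77.
Reliability = 3.77 / 4.34 = 0.8687.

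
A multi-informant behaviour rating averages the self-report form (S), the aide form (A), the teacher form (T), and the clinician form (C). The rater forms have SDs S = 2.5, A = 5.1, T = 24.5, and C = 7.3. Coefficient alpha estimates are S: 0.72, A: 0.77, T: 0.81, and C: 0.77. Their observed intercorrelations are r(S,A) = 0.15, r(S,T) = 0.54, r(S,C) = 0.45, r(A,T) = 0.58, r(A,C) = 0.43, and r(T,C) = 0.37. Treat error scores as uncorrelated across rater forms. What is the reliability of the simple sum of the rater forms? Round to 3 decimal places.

Var(S+A+T+C) = 2.5² + 5.1² + 24.5² + 7.3² + 2·[2.5·5.1·0.15 + 2.5·24.5·0.54 + 2.5·7.3·0.45 + 5.1·24.5·0.58 + 5.1·7.3·0.43 + 24.5·7.3·0.37] = 685.8 + 395.709 = 1081.51.
Because errors are independent across components, Cov(Tᵢ,Tⱼ) = Cov(Xᵢ,Xⱼ); the off-diagonal part of the true-score variance is the same as above.
True-score variance = [2.5²·0.72 + 5.1²·0.77 + 24.5²·0.81 + 7.3²·0.77] + 395.709 = 551.764 + 395.709 = 947.472.
Reliability = 947.472 / 1081.51 = 0.876.

0.876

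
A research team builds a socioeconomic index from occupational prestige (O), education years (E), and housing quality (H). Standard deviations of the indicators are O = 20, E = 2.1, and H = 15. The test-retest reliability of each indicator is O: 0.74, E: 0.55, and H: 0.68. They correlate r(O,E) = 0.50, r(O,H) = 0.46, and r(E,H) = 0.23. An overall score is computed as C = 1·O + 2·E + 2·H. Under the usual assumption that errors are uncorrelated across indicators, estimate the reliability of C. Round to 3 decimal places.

0.801

Var(C) = 20² + 2²·2.1² + 2²·15² + 2·[2·20·2.1·0.50 + 2·20·15·0.46 + 4·2.1·15·0.23] = 1317.64 + 693.96 = 2011.6.
With uncorrelated errors the cross-covariances are all true-score covariance, so they carry over unchanged; only the diagonal terms shrink to ρᵢσᵢ².
True-score variance = [20²·0.74 + 2²·2.1²·0.55 + 2²·15²·0.68] + 693.96 = 917.702 + 693.96 = 1611.66.
Reliability = 1611.66 / 2011.6 = 0.801.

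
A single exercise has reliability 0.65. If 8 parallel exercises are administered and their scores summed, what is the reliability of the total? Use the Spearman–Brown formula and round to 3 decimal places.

0.937

ρ_k = kρ / (1 + (k−1)ρ) = 8·0.65 / (1 + 7·0.65) = 5.200 / 5.550 = 0.937.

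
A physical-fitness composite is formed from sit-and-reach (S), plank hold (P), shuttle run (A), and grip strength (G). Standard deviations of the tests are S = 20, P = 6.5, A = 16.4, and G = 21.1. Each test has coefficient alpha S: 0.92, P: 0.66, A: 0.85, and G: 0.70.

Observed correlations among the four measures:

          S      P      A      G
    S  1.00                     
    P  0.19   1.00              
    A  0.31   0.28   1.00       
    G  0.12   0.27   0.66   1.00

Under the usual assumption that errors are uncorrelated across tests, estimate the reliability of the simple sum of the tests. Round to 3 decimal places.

Var(S+P+A+G) = 20² + 6.5² + 16.4² + 21.1² + 2·[20·6.5·0.19 + 20·16.4·0.31 + 20·21.1·0.12 + 6.5·16.4·0.28 + 6.5·21.1·0.27 + 16.4·21.1·0.66] = 1156.42 + 944.57 = 2100.99.
With uncorrelated errors the cross-covariances are all true-score covariance, so they carry over unchanged; only the diagonal terms shrink to ρᵢσᵢ².
True-score variance = [20²·0.92 + 6.5²·0.66 + 16.4²·0.85 + 21.1²·0.70] + 944.57 = 936.148 + 944.57 = 1880.72.
Reliability = 1880.72 / 2100.99 = 0.895.

0.895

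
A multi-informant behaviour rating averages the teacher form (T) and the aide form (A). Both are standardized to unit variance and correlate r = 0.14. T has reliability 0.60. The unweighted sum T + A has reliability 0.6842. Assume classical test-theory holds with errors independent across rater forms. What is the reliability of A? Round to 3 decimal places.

0.680

Var(T+A) = 2 + 2·0.14 = 2.280.
True-score variance = ρ_T + ρ_A + 2·0.14, so 0.6842 = (0.60 + ρ_A + 0.28) / 2.280.
ρ_A = 0.6842·2.280 − 0.60 − 0.28 = 0.680.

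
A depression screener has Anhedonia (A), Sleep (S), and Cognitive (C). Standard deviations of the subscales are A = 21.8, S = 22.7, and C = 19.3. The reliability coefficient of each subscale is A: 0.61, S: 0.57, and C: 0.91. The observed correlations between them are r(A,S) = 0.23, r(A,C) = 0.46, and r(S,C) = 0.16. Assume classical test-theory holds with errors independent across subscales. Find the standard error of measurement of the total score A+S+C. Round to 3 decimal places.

20.987

Var(total) = 1363.02 + 754.912 = 2117.93.
True-score variance = 922.578 + 754.912 = 1677.49, so reliability = 0.7920.
Error variance = 2117.93 − 1677.49 = 440.442; SEM = √440.442 = 20.987.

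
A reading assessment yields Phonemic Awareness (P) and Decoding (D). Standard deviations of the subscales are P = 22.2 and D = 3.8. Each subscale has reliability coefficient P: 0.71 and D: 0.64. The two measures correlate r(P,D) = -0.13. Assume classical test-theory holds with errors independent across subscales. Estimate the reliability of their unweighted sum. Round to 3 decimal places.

0.695

Var(P+D) = 22.2² + 3.8² + 2·[22.2·3.8·(-0.13)] = 507.28 − 21.9336 = 485.346.
Under uncorrelated errors the observed covariances equal the true-score covariances, so only the own-variance terms attenuate.
True-score variance = [22.2²·0.71 + 3.8²·0.64] − 21.9336 = 359.158 − 21.9336 = 337.224.
Reliability = 337.224 / 485.346 = 0.695.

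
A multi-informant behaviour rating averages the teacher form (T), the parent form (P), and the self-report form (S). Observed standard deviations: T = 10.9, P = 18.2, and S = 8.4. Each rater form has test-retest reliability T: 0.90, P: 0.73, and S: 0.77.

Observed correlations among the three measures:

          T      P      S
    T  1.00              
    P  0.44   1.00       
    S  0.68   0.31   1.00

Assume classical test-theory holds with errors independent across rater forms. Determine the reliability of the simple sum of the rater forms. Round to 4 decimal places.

Var(T+P+S) = 10.9² + 18.2² + 8.4² + 2·[10.9·18.2·0.44 + 10.9·8.4·0.68 + 18.2·8.4·0.31] = 520.61 + 393.882 = 914.492.
With uncorrelated errors the cross-covariances are all true-score covariance, so they carry over unchanged; only the diagonal terms shrink to ρᵢσᵢ².
True-score variance = [10.9²·0.90 + 18.2²·0.73 + 8.4²·0.77] + 393.882 = 403.065 + 393.882 = 796.947.
Reliability = 796.947 / 914.492 = 0.8715.

0.8715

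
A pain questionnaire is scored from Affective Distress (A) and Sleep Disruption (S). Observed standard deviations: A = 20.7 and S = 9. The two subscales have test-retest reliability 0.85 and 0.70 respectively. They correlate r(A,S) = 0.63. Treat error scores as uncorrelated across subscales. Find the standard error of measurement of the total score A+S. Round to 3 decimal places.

9.411

Var(total) = 509.49 + 234.738 = 744.228.
True-score variance = 420.916 + 234.738 = 655.654, so reliability = 0.8810.
Error variance = 744.228 − 655.654 = 88.5735; SEM = √88.5735 = 9.411.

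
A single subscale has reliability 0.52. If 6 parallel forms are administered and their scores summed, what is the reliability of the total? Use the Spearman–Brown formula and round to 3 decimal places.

ρ_k = kρ / (1 + (k−1)ρ) = 6·0.52 / (1 + 5·0.52) = 3.120 / 3.600 = 0.867.

0.867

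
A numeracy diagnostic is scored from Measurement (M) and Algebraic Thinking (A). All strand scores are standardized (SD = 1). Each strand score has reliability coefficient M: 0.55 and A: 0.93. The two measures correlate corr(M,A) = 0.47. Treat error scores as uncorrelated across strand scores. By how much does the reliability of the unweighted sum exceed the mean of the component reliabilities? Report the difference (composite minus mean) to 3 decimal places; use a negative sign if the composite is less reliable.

0.083

Var(sum) = 2 + 0.94 = 2.94; true-score variance = 1.48 + 0.94 = 2.42; composite reliability = 0.8231.
Mean component reliability = 0.7400.
Difference = 0.8231 − 0.7400 = 0.083.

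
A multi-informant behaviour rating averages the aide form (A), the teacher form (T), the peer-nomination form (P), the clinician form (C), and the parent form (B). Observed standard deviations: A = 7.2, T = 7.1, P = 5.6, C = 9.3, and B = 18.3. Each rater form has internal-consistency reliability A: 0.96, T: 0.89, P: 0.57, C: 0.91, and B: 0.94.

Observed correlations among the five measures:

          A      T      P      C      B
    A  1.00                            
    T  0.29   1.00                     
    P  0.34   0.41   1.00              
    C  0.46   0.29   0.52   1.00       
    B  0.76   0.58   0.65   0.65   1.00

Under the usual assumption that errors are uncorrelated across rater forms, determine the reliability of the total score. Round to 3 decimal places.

0.967

Var(A+T+P+C+B) = 7.2² + 7.1² + 5.6² + 9.3² + 18.3² + 2·[7.2·7.1·0.29 + 7.2·5.6·0.34 + 7.2·9.3·0.46 + 7.2·18.3·0.76 + 7.1·5.6·0.41 + 7.1·9.3·0.29 + 7.1·18.3·0.58 + 5.6·9.3·0.52 + 5.6·18.3·0.65 + 9.3·18.3·0.65] = 554.99 + 949.199 = 1504.19.
Because errors are independent across components, Cov(Tᵢ,Tⱼ) = Cov(Xᵢ,Xⱼ); the off-diagonal part of the true-score variance is the same as above.
True-score variance = [7.2²·0.96 + 7.1²·0.89 + 5.6²·0.57 + 9.3²·0.91 + 18.3²·0.94] + 949.199 = 506.009 + 949.199 = 1455.21.
Reliability = 1455.21 / 1504.19 = 0.967.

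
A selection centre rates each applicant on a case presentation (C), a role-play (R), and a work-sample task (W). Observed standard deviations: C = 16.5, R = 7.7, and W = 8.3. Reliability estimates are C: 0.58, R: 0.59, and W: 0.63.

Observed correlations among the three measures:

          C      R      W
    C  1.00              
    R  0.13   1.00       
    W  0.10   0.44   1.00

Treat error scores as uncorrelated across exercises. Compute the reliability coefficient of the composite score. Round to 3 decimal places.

0.683

Var(C+R+W) = 16.5² + 7.7² + 8.3² + 2·[16.5·7.7·0.13 + 16.5·8.3·0.10 + 7.7·8.3·0.44] = 400.43 + 116.664 = 517.094.
Under uncorrelated errors the observed covariances equal the true-score covariances, so only the own-variance terms attenuate.
True-score variance = [16.5²·0.58 + 7.7²·0.59 + 8.3²·0.63] + 116.664 = 236.287 + 116.664 = 352.951.
Reliability = 352.951 / 517.094 = 0.683.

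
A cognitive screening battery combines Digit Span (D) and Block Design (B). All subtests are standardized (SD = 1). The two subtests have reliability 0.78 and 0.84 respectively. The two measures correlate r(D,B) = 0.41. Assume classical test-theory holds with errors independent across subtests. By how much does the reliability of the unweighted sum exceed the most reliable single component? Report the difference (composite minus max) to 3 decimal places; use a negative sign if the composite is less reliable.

0.025

Var(sum) = 2 + 0.82 = 2.82; true-score variance = 1.62 + 0.82 = 2.44; composite reliability = 0.8652.
Max component reliability = 0.8400.
Difference = 0.8652 − 0.8400 = 0.025.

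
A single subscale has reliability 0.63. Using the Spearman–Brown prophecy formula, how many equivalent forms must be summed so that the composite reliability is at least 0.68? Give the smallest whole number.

2

k ≥ ρ*(1−ρ₁)/(ρ₁(1−ρ*)) = 0.68·0.37 / (0.63·0.32) = 1.248.
Smallest integer k = 2.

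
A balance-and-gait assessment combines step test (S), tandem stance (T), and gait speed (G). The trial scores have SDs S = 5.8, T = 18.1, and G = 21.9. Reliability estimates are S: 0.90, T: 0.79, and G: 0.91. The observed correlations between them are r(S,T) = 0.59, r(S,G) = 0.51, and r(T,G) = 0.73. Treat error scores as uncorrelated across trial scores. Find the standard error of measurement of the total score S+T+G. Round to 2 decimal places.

Var(total) = 840.86 + 832.166 = 1673.03.
True-score variance = 725.533 + 832.166 = 1557.7, so reliability = 0.9311.
Error variance = 1673.03 − 1557.7 = 115.327; SEM = √115.327 = 10.74.

10.74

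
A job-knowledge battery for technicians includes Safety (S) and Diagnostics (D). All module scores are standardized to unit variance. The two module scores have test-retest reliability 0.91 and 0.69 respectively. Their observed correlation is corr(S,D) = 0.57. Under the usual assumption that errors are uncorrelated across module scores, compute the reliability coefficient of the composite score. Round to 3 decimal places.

0.873

Var(S+D) = 2 + 2·[0.57] = 2 + 1.14 = 3.14.
With uncorrelated errors the cross-covariances are all true-score covariance, so they carry over unchanged; only the diagonal terms shrink to ρᵢσᵢ².
True-score variance = [0.91 + 0.69] + 1.14 = 1.6 + 1.14 = 2.74.
Reliability = 2.74 / 3.14 = 0.873.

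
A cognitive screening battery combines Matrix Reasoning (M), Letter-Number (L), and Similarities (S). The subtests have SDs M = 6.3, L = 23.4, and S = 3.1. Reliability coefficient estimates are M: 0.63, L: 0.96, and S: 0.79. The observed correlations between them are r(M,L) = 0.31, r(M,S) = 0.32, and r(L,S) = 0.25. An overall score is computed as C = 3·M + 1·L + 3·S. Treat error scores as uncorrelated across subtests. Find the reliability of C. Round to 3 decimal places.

Var(C) = 3²·6.3² + 23.4² + 3²·3.1² + 2·[3·6.3·23.4·0.31 + 9·6.3·3.1·0.32 + 3·23.4·3.1·0.25] = 991.26 + 495.504 = 1486.76.
With uncorrelated errors the cross-covariances are all true-score covariance, so they carry over unchanged; only the diagonal terms shrink to ρᵢσᵢ².
True-score variance = [3²·6.3²·0.63 + 23.4²·0.96 + 3²·3.1²·0.79] + 495.504 = 819.027 + 495.504 = 1314.53.
Reliability = 1314.53 / 1486.76 = 0.884.

0.884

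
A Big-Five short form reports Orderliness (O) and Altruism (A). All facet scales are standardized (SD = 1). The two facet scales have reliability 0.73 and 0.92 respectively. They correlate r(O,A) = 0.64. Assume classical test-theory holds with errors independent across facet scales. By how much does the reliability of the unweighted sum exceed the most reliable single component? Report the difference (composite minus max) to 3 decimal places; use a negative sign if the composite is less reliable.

Var(sum) = 2 + 1.28 = 3.28; true-score variance = 1.65 + 1.28 = 2.93; composite reliability = 0.8933.
Max component reliability = 0.9200.
Difference = 0.8933 − 0.9200 = -0.027.

-0.027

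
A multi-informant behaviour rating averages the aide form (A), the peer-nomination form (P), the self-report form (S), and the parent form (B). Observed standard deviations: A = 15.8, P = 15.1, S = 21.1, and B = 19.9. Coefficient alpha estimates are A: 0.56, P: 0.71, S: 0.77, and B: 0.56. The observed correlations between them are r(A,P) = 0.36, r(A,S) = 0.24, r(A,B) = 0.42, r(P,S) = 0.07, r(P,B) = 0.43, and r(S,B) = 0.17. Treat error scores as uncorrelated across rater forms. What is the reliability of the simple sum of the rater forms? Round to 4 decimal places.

Var(A+P+S+B) = 15.8² + 15.1² + 21.1² + 19.9² + 2·[15.8·15.1·0.36 + 15.8·21.1·0.24 + 15.8·19.9·0.42 + 15.1·21.1·0.07 + 15.1·19.9·0.43 + 21.1·19.9·0.17] = 1318.87 + 1041.7 = 2360.57.
With uncorrelated errors the cross-covariances are all true-score covariance, so they carry over unchanged; only the diagonal terms shrink to ρᵢσᵢ².
True-score variance = [15.8²·0.56 + 15.1²·0.71 + 21.1²·0.77 + 19.9²·0.56] + 1041.7 = 866.263 + 1041.7 = 1907.96.
Reliability = 1907.96 / 2360.57 = 0.8083.

0.8083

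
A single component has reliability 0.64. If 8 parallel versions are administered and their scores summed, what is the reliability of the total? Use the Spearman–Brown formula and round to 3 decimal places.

ρ_k = kρ / (1 + (k−1)ρ) = 8·0.64 / (1 + 7·0.64) = 5.120 / 5.480 = 0.934.

0.934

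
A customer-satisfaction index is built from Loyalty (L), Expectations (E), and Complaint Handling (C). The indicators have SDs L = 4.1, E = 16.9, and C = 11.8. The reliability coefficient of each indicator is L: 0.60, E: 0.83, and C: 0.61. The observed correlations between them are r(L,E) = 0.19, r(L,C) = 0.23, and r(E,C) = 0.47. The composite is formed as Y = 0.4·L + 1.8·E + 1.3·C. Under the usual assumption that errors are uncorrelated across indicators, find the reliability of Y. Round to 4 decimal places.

0.8468

Var(Y) = 0.4²·4.1² + 1.8²·16.9² + 1.3²·11.8² + 2·[0.72·4.1·16.9·0.19 + 0.52·4.1·11.8·0.23 + 2.34·16.9·11.8·0.47] = 1163.38 + 469.174 = 1632.56.
Because errors are independent across components, Cov(Tᵢ,Tⱼ) = Cov(Xᵢ,Xⱼ); the off-diagonal part of the true-score variance is the same as above.
True-score variance = [0.4²·4.1²·0.60 + 1.8²·16.9²·0.83 + 1.3²·11.8²·0.61] + 469.174 = 913.219 + 469.174 = 1382.39.
Reliability = 1382.39 / 1632.56 = 0.8468.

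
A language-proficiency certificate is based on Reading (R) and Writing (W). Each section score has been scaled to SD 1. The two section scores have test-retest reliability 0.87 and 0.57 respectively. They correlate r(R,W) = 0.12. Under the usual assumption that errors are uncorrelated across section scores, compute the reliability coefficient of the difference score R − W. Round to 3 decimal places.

Var(R−W) = 1 + 1 − 2·0.12 = 2 − 0.24 = 1.76.
Because errors are independent across components, Cov(Tᵢ,Tⱼ) = Cov(Xᵢ,Xⱼ); the off-diagonal part of the true-score variance is the same as above.
True-score variance = [0.87 + 0.57] − 0.24 = 1.44 − 0.24 = 1.2.
Reliability = 1.2 / 1.76 = 0.682.

0.682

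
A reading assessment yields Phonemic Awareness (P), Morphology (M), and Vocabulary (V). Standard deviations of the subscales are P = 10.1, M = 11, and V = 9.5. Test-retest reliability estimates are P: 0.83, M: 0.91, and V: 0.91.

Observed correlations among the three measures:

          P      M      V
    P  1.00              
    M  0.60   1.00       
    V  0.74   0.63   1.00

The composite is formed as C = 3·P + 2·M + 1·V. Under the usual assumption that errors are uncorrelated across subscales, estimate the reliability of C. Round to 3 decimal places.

0.930

Var(C) = 3²·10.1² + 2²·11² + 9.5² + 2·[6·10.1·11·0.60 + 3·10.1·9.5·0.74 + 2·11·9.5·0.63] = 1492.34 + 1489.28 = 2981.62.
Under uncorrelated errors the observed covariances equal the true-score covariances, so only the own-variance terms attenuate.
True-score variance = [3²·10.1²·0.83 + 2²·11²·0.91 + 9.5²·0.91] + 1489.28 = 1284.58 + 1489.28 = 2773.86.
Reliability = 2773.86 / 2981.62 = 0.930.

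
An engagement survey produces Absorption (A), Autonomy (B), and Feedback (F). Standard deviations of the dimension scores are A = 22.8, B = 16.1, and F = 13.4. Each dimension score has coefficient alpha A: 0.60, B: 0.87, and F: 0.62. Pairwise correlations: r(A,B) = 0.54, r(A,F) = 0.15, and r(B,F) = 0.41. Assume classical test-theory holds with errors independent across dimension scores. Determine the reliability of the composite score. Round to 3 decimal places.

Var(A+B+F) = 22.8² + 16.1² + 13.4² + 2·[22.8·16.1·0.54 + 22.8·13.4·0.15 + 16.1·13.4·0.41] = 958.61 + 665.009 = 1623.62.
Because errors are independent across components, Cov(Tᵢ,Tⱼ) = Cov(Xᵢ,Xⱼ); the off-diagonal part of the true-score variance is the same as above.
True-score variance = [22.8²·0.60 + 16.1²·0.87 + 13.4²·0.62] + 665.009 = 648.744 + 665.009 = 1313.75.
Reliability = 1313.75 / 1623.62 = 0.809.

0.809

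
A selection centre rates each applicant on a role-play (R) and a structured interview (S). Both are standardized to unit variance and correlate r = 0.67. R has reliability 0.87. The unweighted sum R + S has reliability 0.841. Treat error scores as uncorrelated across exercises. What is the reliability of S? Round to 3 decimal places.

Var(R+S) = 2 + 2·0.67 = 3.340.
True-score variance = ρ_R + ρ_S + 2·0.67, so 0.841 = (0.87 + ρ_S + 1.34) / 3.340.
ρ_S = 0.841·3.340 − 0.87 − 1.34 = 0.599.

0.599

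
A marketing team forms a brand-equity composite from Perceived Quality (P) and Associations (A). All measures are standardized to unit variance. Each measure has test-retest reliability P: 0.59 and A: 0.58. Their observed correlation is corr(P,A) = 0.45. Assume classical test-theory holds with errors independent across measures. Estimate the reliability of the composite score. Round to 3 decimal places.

Var(P+A) = 2 + 2·[0.45] = 2 + 0.9 = 2.9.
With uncorrelated errors the cross-covariances are all true-score covariance, so they carry over unchanged; only the diagonal terms shrink to ρᵢσᵢ².
True-score variance = [0.59 + 0.58] + 0.9 = 1.17 + 0.9 = 2.07.
Reliability = 2.07 / 2.9 = 0.714.

0.714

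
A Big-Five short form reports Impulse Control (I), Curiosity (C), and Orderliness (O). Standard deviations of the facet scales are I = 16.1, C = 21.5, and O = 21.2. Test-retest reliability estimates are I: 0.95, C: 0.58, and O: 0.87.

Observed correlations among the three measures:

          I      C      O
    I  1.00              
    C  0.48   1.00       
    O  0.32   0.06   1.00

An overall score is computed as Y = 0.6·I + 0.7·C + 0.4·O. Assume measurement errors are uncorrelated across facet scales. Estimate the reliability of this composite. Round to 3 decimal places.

0.818

Var(Y) = 0.6²·16.1² + 0.7²·21.5² + 0.4²·21.2² + 2·[0.42·16.1·21.5·0.48 + 0.24·16.1·21.2·0.32 + 0.28·21.5·21.2·0.06] = 391.728 + 207.309 = 599.038.
With uncorrelated errors the cross-covariances are all true-score covariance, so they carry over unchanged; only the diagonal terms shrink to ρᵢσᵢ².
True-score variance = [0.6²·16.1²·0.95 + 0.7²·21.5²·0.58 + 0.4²·21.2²·0.87] + 207.309 = 282.583 + 207.309 = 489.893.
Reliability = 489.893 / 599.038 = 0.818.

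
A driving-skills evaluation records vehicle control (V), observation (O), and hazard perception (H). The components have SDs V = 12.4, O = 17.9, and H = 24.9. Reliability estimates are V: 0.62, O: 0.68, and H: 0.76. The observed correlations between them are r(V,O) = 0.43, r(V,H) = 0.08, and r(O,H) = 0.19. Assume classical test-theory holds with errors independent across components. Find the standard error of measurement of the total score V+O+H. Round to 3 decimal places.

Var(total) = 1094.18 + 409.657 = 1503.84.
True-score variance = 784.418 + 409.657 = 1194.07, so reliability = 0.7940.
Error variance = 1503.84 − 1194.07 = 309.762; SEM = √309.762 = 17.600.

17.600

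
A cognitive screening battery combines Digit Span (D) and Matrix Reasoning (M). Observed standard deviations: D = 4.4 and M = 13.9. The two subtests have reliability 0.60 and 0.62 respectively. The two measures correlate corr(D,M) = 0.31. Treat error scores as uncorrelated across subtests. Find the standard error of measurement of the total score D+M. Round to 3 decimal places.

Var(total) = 212.57 + 37.9192 = 250.489.
True-score variance = 131.406 + 37.9192 = 169.325, so reliability = 0.6760.
Error variance = 250.489 − 169.325 = 81.1638; SEM = √81.1638 = 9.009.

9.009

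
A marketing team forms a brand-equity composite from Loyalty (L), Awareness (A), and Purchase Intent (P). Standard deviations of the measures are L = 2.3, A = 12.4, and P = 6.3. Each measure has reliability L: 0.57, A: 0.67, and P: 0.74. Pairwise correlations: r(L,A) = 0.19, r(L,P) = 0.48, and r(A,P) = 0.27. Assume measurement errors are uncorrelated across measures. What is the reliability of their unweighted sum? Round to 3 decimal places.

0.762

Var(L+A+P) = 2.3² + 12.4² + 6.3² + 2·[2.3·12.4·0.19 + 2.3·6.3·0.48 + 12.4·6.3·0.27] = 198.74 + 66.9328 = 265.673.
Under uncorrelated errors the observed covariances equal the true-score covariances, so only the own-variance terms attenuate.
True-score variance = [2.3²·0.57 + 12.4²·0.67 + 6.3²·0.74] + 66.9328 = 135.405 + 66.9328 = 202.338.
Reliability = 202.338 / 265.673 = 0.762.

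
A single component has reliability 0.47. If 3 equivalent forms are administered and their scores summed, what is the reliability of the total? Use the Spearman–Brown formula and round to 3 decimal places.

ρ_k = kρ / (1 + (k−1)ρ) = 3·0.47 / (1 + 2·0.47) = 1.410 / 1.940 = 0.727.

0.727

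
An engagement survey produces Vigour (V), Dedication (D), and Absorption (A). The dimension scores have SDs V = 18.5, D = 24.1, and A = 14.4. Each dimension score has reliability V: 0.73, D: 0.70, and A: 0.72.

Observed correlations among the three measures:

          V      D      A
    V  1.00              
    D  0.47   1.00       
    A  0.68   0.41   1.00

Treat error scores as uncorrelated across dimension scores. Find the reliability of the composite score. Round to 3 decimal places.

Var(V+D+A) = 18.5² + 24.1² + 14.4² + 2·[18.5·24.1·0.47 + 18.5·14.4·0.68 + 24.1·14.4·0.41] = 1130.42 + 1065.98 = 2196.4.
With uncorrelated errors the cross-covariances are all true-score covariance, so they carry over unchanged; only the diagonal terms shrink to ρᵢσᵢ².
True-score variance = [18.5²·0.73 + 24.1²·0.70 + 14.4²·0.72] + 1065.98 = 805.709 + 1065.98 = 1871.68.
Reliability = 1871.68 / 2196.4 = 0.852.

0.852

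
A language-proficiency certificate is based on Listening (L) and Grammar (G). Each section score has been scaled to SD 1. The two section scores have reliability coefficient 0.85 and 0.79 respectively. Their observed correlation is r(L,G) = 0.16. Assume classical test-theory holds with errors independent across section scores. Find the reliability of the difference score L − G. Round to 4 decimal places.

Var(L−G) = 1 + 1 − 2·0.16 = 2 − 0.32 = 1.68.
With uncorrelated errors the cross-covariances are all true-score covariance, so they carry over unchanged; only the diagonal terms shrink to ρᵢσᵢ².
True-score variance = [0.85 + 0.79] − 0.32 = 1.64 − 0.32 = 1.32.
Reliability = 1.32 / 1.68 = 0.7857.

0.7857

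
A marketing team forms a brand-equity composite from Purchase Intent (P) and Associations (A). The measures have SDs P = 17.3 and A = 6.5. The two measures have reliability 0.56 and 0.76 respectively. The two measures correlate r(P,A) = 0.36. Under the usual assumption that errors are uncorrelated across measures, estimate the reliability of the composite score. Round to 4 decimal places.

0.6643

Var(P+A) = 17.3² + 6.5² + 2·[17.3·6.5·0.36] = 341.54 + 80.964 = 422.504.
Because errors are independent across components, Cov(Tᵢ,Tⱼ) = Cov(Xᵢ,Xⱼ); the off-diagonal part of the true-score variance is the same as above.
True-score variance = [17.3²·0.56 + 6.5²·0.76] + 80.964 = 199.712 + 80.964 = 280.676.
Reliability = 280.676 / 422.504 = 0.6643.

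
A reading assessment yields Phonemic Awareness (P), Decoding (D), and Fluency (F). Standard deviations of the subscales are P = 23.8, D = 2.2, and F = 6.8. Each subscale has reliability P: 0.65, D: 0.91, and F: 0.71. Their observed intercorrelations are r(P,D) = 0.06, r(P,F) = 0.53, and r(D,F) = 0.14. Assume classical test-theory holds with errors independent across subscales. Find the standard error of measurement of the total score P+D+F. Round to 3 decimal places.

Var(total) = 617.52 + 182.022 = 799.542.
True-score variance = 405.421 + 182.022 = 587.443, so reliability = 0.7347.
Error variance = 799.542 − 587.443 = 212.099; SEM = √212.099 = 14.564.

14.564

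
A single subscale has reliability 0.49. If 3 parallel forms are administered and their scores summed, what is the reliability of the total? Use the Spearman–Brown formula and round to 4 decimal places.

0.7424

ρ_k = kρ / (1 + (k−1)ρ) = 3·0.49 / (1 + 2·0.49) = 1.470 / 1.980 = 0.7424.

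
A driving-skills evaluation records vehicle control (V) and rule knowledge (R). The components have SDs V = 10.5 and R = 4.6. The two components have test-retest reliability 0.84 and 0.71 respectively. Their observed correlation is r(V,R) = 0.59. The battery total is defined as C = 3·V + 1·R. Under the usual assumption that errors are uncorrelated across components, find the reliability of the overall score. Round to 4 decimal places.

0.8608

Var(C) = 3²·10.5² + 4.6² + 2·[3·10.5·4.6·0.59] = 1013.41 + 170.982 = 1184.39.
Because errors are independent across components, Cov(Tᵢ,Tⱼ) = Cov(Xᵢ,Xⱼ); the off-diagonal part of the true-score variance is the same as above.
True-score variance = [3²·10.5²·0.84 + 4.6²·0.71] + 170.982 = 848.514 + 170.982 = 1019.5.
Reliability = 1019.5 / 1184.39 = 0.8608.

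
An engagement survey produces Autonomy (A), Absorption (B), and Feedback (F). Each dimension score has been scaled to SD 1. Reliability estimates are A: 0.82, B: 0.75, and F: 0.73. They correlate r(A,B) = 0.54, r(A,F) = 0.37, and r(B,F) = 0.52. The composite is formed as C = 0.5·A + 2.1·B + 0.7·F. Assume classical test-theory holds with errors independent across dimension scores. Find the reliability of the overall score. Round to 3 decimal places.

0.841

Var(C) = 0.5² + 2.1² + 0.7² + 2·[1.05·0.54 + 0.35·0.37 + 1.47·0.52] = 5.15 + 2.9218 = 8.0718.
With uncorrelated errors the cross-covariances are all true-score covariance, so they carry over unchanged; only the diagonal terms shrink to ρᵢσᵢ².
True-score variance = [0.5²·0.82 + 2.1²·0.75 + 0.7²·0.73] + 2.9218 = 3.8702 + 2.9218 = 6.792.
Reliability = 6.792 / 8.0718 = 0.841.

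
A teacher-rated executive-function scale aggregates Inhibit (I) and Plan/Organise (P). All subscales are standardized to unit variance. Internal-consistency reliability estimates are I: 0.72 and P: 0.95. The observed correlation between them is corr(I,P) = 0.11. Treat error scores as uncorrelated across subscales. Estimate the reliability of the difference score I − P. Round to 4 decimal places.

0.8146

Var(I−P) = 1 + 1 − 2·0.11 = 2 − 0.22 = 1.78.
With uncorrelated errors the cross-covariances are all true-score covariance, so they carry over unchanged; only the diagonal terms shrink to ρᵢσᵢ².
True-score variance = [0.72 + 0.95] − 0.22 = 1.67 − 0.22 = 1.45.
Reliability = 1.45 / 1.78 = 0.8146.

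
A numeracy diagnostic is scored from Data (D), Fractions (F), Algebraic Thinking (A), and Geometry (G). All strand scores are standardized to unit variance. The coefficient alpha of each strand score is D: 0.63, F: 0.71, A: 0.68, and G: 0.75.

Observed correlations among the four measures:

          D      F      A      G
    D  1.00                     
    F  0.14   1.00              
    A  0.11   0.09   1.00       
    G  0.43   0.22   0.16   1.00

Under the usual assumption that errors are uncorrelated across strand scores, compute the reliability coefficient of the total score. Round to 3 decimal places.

Var(D+F+A+G) = 4 + 2·[0.14 + 0.11 + 0.43 + 0.09 + 0.22 + 0.16] = 4 + 2.3 = 6.3.
With uncorrelated errors the cross-covariances are all true-score covariance, so they carry over unchanged; only the diagonal terms shrink to ρᵢσᵢ².
True-score variance = [0.63 + 0.71 + 0.68 + 0.75] + 2.3 = 2.77 + 2.3 = 5.07.
Reliability = 5.07 / 6.3 = 0.805.

0.805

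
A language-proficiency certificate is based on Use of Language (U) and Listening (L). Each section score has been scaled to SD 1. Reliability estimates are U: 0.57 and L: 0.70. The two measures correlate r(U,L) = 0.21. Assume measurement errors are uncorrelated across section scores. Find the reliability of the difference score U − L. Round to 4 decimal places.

0.5380

Var(U−L) = 1 + 1 − 2·0.21 = 2 − 0.42 = 1.58.
Because errors are independent across components, Cov(Tᵢ,Tⱼ) = Cov(Xᵢ,Xⱼ); the off-diagonal part of the true-score variance is the same as above.
True-score variance = [0.57 + 0.70] − 0.42 = 1.27 − 0.42 = 0.85.
Reliability = 0.85 / 1.58 = 0.5380.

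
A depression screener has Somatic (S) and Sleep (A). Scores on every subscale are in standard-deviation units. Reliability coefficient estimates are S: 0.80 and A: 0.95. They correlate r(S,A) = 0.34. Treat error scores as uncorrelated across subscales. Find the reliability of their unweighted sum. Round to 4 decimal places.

0.9067

Var(S+A) = 2 + 2·[0.34] = 2 + 0.68 = 2.68.
Because errors are independent across components, Cov(Tᵢ,Tⱼ) = Cov(Xᵢ,Xⱼ); the off-diagonal part of the true-score variance is the same as above.
True-score variance = [0.80 + 0.95] + 0.68 = 1.75 + 0.68 = 2.43.
Reliability = 2.43 / 2.68 = 0.9067.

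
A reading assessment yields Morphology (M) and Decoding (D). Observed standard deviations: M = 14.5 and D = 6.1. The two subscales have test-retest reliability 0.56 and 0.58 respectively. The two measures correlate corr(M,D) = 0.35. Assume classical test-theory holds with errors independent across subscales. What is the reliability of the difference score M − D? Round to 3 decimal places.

0.417

Var(M−D) = 14.5² + 6.1² − 2·14.5·6.1·0.35 = 247.46 − 61.915 = 185.545.
Because errors are independent across components, Cov(Tᵢ,Tⱼ) = Cov(Xᵢ,Xⱼ); the off-diagonal part of the true-score variance is the same as above.
True-score variance = [14.5²·0.56 + 6.1²·0.58] − 61.915 = 139.322 − 61.915 = 77.4068.
Reliability = 77.4068 / 185.545 = 0.417.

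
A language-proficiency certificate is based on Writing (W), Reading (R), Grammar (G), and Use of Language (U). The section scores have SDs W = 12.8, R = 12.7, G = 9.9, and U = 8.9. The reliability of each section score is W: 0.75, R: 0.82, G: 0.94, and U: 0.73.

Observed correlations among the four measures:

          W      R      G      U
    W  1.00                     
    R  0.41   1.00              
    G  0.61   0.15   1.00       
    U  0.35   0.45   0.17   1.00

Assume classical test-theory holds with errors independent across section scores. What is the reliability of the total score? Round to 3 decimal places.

0.906

Var(W+R+G+U) = 12.8² + 12.7² + 9.9² + 8.9² + 2·[12.8·12.7·0.41 + 12.8·9.9·0.61 + 12.8·8.9·0.35 + 12.7·9.9·0.15 + 12.7·8.9·0.45 + 9.9·8.9·0.17] = 502.35 + 537.045 = 1039.39.
Because errors are independent across components, Cov(Tᵢ,Tⱼ) = Cov(Xᵢ,Xⱼ); the off-diagonal part of the true-score variance is the same as above.
True-score variance = [12.8²·0.75 + 12.7²·0.82 + 9.9²·0.94 + 8.9²·0.73] + 537.045 = 405.091 + 537.045 = 942.136.
Reliability = 942.136 / 1039.39 = 0.906.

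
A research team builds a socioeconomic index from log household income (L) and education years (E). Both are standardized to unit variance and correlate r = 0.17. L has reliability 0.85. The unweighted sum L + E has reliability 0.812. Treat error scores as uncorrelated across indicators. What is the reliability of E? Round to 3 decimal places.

0.710

Var(L+E) = 2 + 2·0.17 = 2.340.
True-score variance = ρ_L + ρ_E + 2·0.17, so 0.812 = (0.85 + ρ_E + 0.34) / 2.340.
ρ_E = 0.812·2.340 − 0.85 − 0.34 = 0.710.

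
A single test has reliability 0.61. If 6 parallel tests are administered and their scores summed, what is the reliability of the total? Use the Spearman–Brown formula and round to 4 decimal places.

0.9037

ρ_k = kρ / (1 + (k−1)ρ) = 6·0.61 / (1 + 5·0.61) = 3.660 / 4.050 = 0.9037.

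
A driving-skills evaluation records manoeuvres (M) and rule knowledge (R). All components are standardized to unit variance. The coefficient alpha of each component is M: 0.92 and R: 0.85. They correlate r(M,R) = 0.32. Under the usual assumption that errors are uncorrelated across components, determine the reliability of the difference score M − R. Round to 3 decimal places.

0.831

Var(M−R) = 1 + 1 − 2·0.32 = 2 − 0.64 = 1.36.
With uncorrelated errors the cross-covariances are all true-score covariance, so they carry over unchanged; only the diagonal terms shrink to ρᵢσᵢ².
True-score variance = [0.92 + 0.85] − 0.64 = 1.77 − 0.64 = 1.13.
Reliability = 1.13 / 1.36 = 0.831.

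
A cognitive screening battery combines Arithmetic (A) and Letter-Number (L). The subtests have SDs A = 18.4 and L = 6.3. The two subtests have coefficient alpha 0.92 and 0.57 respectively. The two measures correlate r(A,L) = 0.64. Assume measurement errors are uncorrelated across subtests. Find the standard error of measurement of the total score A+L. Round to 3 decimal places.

6.645

Var(total) = 378.25 + 148.378 = 526.628.
True-score variance = 334.098 + 148.378 = 482.476, so reliability = 0.9162.
Error variance = 526.628 − 482.476 = 44.1515; SEM = √44.1515 = 6.645.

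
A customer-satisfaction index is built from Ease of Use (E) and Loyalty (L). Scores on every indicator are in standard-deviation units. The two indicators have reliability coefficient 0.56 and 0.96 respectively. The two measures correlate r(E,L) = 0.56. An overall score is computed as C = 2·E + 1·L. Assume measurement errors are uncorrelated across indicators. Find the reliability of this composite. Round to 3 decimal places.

Var(C) = 2² + 1 + 2·[2·0.56] = 5 + 2.24 = 7.24.
Because errors are independent across components, Cov(Tᵢ,Tⱼ) = Cov(Xᵢ,Xⱼ); the off-diagonal part of the true-score variance is the same as above.
True-score variance = [2²·0.56 + 0.96] + 2.24 = 3.2 + 2.24 = 5.44.
Reliability = 5.44 / 7.24 = 0.751.

0.751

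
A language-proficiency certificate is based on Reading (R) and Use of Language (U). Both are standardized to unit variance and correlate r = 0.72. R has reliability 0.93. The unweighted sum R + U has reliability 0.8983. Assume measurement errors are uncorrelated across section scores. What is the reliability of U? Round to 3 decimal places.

Var(R+U) = 2 + 2·0.72 = 3.440.
True-score variance = ρ_R + ρ_U + 2·0.72, so 0.8983 = (0.93 + ρ_U + 1.44) / 3.440.
ρ_U = 0.8983·3.440 − 0.93 − 1.44 = 0.720.

0.720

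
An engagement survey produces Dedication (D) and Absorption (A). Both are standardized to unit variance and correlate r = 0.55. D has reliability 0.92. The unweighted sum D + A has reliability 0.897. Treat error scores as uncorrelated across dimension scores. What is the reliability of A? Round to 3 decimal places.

0.761

Var(D+A) = 2 + 2·0.55 = 3.100.
True-score variance = ρ_D + ρ_A + 2·0.55, so 0.897 = (0.92 + ρ_A + 1.10) / 3.100.
ρ_A = 0.897·3.100 − 0.92 − 1.10 = 0.761.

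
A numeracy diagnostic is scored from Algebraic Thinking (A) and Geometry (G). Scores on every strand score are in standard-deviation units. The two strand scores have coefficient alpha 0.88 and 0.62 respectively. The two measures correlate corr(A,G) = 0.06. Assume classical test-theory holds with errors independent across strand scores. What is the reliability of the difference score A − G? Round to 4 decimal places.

0.7340

Var(A−G) = 1 + 1 − 2·0.06 = 2 − 0.12 = 1.88.
Because errors are independent across components, Cov(Tᵢ,Tⱼ) = Cov(Xᵢ,Xⱼ); the off-diagonal part of the true-score variance is the same as above.
True-score variance = [0.88 + 0.62] − 0.12 = 1.5 − 0.12 = 1.38.
Reliability = 1.38 / 1.88 = 0.7340.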